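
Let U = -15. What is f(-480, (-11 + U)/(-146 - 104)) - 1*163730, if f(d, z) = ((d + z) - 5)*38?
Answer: -22769506/125 ≈ -1.8216e+5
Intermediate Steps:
U = -15 (U = -15*1 = -15)
f(d, z) = -190 + 38*d + 38*z (f(d, z) = (-5 + d + z)*38 = -190 + 38*d + 38*z)
f(-480, (-11 + U)/(-146 - 104)) - 1*163730 = (-190 + 38*(-480) + 38*((-11 - 15)/(-146 - 104))) - 1*163730 = (-190 - 18240 + 38*(-26/(-250))) - 163730 = (-190 - 18240 + 38*(-26*(-1/250))) - 163730 = (-190 - 18240 + 38*(13/125)) - 163730 = (-190 - 18240 + 494/125) - 163730 = -2303256/125 - 163730 = -22769506/125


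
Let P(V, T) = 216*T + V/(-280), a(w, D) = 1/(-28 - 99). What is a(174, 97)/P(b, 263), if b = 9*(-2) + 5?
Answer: -280/2020094131 ≈ -1.3861e-7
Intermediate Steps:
b = -13 (b = -18 + 5 = -13)
a(w, D) = -1/127 (a(w, D) = 1/(-127) = -1/127)
P(V, T) = 216*T - V/280 (P(V, T) = 216*T + V*(-1/280) = 216*T - V/280)
a(174, 97)/P(b, 263) = -1/(127*(216*263 - 1/280*(-13))) = -1/(127*(56808 + 13/280)) = -1/(127*15906253/280) = -1/127*280/15906253 = -280/2020094131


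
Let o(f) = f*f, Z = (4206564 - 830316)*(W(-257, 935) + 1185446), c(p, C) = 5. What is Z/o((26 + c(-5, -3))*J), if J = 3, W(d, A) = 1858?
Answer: 445403639488/961 ≈ 4.6348e+8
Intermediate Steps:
Z = 4008632755392 (Z = (4206564 - 830316)*(1858 + 1185446) = 3376248*1187304 = 4008632755392)
o(f) = f**2
Z/o((26 + c(-5, -3))*J) = 4008632755392/(((26 + 5)*3)**2) = 4008632755392/((31*3)**2) = 4008632755392/(93**2) = 4008632755392/8649 = 4008632755392*(1/8649) = 445403639488/961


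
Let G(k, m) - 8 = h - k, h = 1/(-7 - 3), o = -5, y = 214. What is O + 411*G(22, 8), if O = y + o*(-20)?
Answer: -54811/10 ≈ -5481.1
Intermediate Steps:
h = -⅒ (h = 1/(-10) = -⅒ ≈ -0.10000)
O = 314 (O = 214 - 5*(-20) = 214 + 100 = 314)
G(k, m) = 79/10 - k (G(k, m) = 8 + (-⅒ - k) = 79/10 - k)
O + 411*G(22, 8) = 314 + 411*(79/10 - 1*22) = 314 + 411*(79/10 - 22) = 314 + 411*(-141/10) = 314 - 57951/10 = -54811/10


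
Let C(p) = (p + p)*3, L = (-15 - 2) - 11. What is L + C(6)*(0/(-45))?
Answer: -28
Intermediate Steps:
L = -28 (L = -17 - 11 = -28)
C(p) = 6*p (C(p) = (2*p)*3 = 6*p)
L + C(6)*(0/(-45)) = -28 + (6*6)*(0/(-45)) = -28 + 36*(0*(-1/45)) = -28 + 36*0 = -28 + 0 = -28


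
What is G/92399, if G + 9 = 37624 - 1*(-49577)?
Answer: 87192/92399 ≈ 0.94365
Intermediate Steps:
G = 87192 (G = -9 + (37624 - 1*(-49577)) = -9 + (37624 + 49577) = -9 + 87201 = 87192)
G/92399 = 87192/92399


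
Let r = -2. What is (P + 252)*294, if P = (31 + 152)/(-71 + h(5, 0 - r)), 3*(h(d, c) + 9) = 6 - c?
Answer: 8661681/118 ≈ 73404.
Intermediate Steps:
h(d, c) = -7 - c/3 (h(d, c) = -9 + (6 - c)/3 = -9 + (2 - c/3) = -7 - c/3)
P = -549/236 (P = (31 + 152)/(-71 + (-7 - (0 - 1*(-2))/3)) = 183/(-71 + (-7 - (0 + 2)/3)) = 183/(-71 + (-7 - 1/3*2)) = 183/(-71 + (-7 - 2/3)) = 183/(-71 - 23/3) = 183/(-236/3) = 183*(-3/236) = -549/236 ≈ -2.3263)
(P + 252)*294 = (-549/236 + 252)*294 = (58923/236)*294 = 8661681/118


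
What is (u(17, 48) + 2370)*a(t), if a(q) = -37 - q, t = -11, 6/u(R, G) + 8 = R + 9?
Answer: -184886/3 ≈ -61629.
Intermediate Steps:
u(R, G) = 6/(1 + R) (u(R, G) = 6/(-8 + (R + 9)) = 6/(-8 + (9 + R)) = 6/(1 + R))
(u(17, 48) + 2370)*a(t) = (6/(1 + 17) + 2370)*(-37 - 1*(-11)) = (6/18 + 2370)*(-37 + 11) = (6*(1/18) + 2370)*(-26) = (⅓ + 2370)*(-26) = (7111/3)*(-26) = -184886/3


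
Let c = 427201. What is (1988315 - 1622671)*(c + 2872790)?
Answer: 1206621909204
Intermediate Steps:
(1988315 - 1622671)*(c + 2872790) = (1988315 - 1622671)*(427201 + 2872790) = 365644*3299991 = 1206621909204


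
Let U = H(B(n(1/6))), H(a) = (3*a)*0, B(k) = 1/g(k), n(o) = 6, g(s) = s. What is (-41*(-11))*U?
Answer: 0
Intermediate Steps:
B(k) = 1/k
H(a) = 0
U = 0
(-41*(-11))*U = -41*(-11)*0 = 451*0 = 0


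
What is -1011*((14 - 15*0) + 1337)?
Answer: -1365861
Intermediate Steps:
-1011*((14 - 15*0) + 1337) = -1011*((14 + 0) + 1337) = -1011*(14 + 1337) = -1011*1351 = -1365861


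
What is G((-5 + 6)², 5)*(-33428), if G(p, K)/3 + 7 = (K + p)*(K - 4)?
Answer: 100284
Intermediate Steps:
G(p, K) = -21 + 3*(-4 + K)*(K + p) (G(p, K) = -21 + 3*((K + p)*(K - 4)) = -21 + 3*((K + p)*(-4 + K)) = -21 + 3*((-4 + K)*(K + p)) = -21 + 3*(-4 + K)*(K + p))
G((-5 + 6)², 5)*(-33428) = (-21 - 12*5 - 12*(-5 + 6)² + 3*5² + 3*5*(-5 + 6)²)*(-33428) = (-21 - 60 - 12*1² + 3*25 + 3*5*1²)*(-33428) = (-21 - 60 - 12*1 + 75 + 3*5*1)*(-33428) = (-21 - 60 - 12 + 75 + 15)*(-33428) = -3*(-33428) = 100284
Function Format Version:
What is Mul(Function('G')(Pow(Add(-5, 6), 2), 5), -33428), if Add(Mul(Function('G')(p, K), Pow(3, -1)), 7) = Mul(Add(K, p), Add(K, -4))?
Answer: 100284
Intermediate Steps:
Function('G')(p, K) = Add(-21, Mul(3, Add(-4, K), Add(K, p))) (Function('G')(p, K) = Add(-21, Mul(3, Mul(Add(K, p), Add(K, -4)))) = Add(-21, Mul(3, Mul(Add(K, p), Add(-4, K)))) = Add(-21, Mul(3, Mul(Add(-4, K), Add(K, p)))) = Add(-21, Mul(3, Add(-4, K), Add(K, p))))
Mul(Function('G')(Pow(Add(-5, 6), 2), 5), -33428) = Mul(Add(-21, Mul(-12, 5), Mul(-12, Pow(Add(-5, 6), 2)), Mul(3, Pow(5, 2)), Mul(3, 5, Pow(Add(-5, 6), 2))), -33428) = Mul(Add(-21, -60, Mul(-12, Pow(1, 2)), Mul(3, 25), Mul(3, 5, Pow(1, 2))), -33428) = Mul(Add(-21, -60, Mul(-12, 1), 75, Mul(3, 5, 1)), -33428) = Mul(Add(-21, -60, -12, 75, 15), -33428) = Mul(-3, -33428) = 100284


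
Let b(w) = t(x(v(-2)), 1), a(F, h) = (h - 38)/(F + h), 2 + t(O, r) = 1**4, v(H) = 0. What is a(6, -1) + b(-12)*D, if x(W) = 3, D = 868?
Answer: -4379/5 ≈ -875.80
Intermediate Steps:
t(O, r) = -1 (t(O, r) = -2 + 1**4 = -2 + 1 = -1)
a(F, h) = (-38 + h)/(F + h)
b(w) = -1
a(6, -1) + b(-12)*D = (-38 - 1)/(6 - 1) - 1*868 = -39/5 - 868 = -4379/5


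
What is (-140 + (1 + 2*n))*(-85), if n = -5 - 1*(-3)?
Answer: 12155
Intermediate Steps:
n = -2 (n = -5 + 3 = -2)
(-140 + (1 + 2*n))*(-85) = (-140 + (1 + 2*(-2)))*(-85) = (-140 + (1 - 4))*(-85) = (-140 - 3)*(-85) = -143*(-85) = 12155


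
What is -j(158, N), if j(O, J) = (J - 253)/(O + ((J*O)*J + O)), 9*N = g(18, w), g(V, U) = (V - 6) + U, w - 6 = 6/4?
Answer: 4515/19039 ≈ 0.23714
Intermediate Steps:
w = 15/2 (w = 6 + 6/4 = 6 + 6*(1/4) = 6 + 3/2 = 15/2 ≈ 7.5000)
g(V, U) = -6 + U + V (g(V, U) = (-6 + V) + U = -6 + U + V)
N = 13/6 (N = (-6 + 15/2 + 18)/9 = (1/9)*(39/2) = 13/6 ≈ 2.1667)
j(O, J) = (-253 + J)/(2*O + O*J**2) (j(O, J) = (-253 + J)/(O + (O*J**2 + O)) = (-253 + J)/(O + (O + O*J**2)) = (-253 + J)/(2*O + O*J**2))
-j(158, N) = -(-253 + 13/6)/(158*(2 + (13/6)**2)) = -(-1505)/(158*(2 + 169/36)*6) = -(-1505)/(158*241/36*6) = -36*(-1505)/(158*241*6) = -1*(-4515/19039) = 4515/19039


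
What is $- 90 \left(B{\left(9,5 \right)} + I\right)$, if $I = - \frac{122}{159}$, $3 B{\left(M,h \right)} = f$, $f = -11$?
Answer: $\frac{21150}{53} \approx 399.06$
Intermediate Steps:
$B{\left(M,h \right)} = - \frac{11}{3}$ ($B{\left(M,h \right)} = \frac{1}{3} \left(-11\right) = - \frac{11}{3}$)
$I = - \frac{122}{159}$ ($I = \left(-122\right) \frac{1}{159} = - \frac{122}{159} \approx -0.7673$)
$- 90 \left(B{\left(9,5 \right)} + I\right) = - 90 \left(- \frac{11}{3} - \frac{122}{159}\right) = \left(-90\right) \left(- \frac{235}{53}\right) = \frac{21150}{53}$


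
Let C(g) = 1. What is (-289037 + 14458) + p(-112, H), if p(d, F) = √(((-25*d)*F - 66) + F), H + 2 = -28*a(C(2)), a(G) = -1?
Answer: -274579 + 2*√18190 ≈ -2.7431e+5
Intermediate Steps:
H = 26 (H = -2 - 28*(-1) = -2 + 28 = 26)
p(d, F) = √(-66 + F - 25*F*d) (p(d, F) = √((-25*F*d - 66) + F) = √((-66 - 25*F*d) + F) = √(-66 + F - 25*F*d))
(-289037 + 14458) + p(-112, H) = (-289037 + 14458) + √(-66 + 26 - 25*26*(-112)) = -274579 + √(-66 + 26 + 72800) = -274579 + √72760 = -274579 + 2*√18190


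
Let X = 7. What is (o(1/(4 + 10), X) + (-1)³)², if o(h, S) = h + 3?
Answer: 841/196 ≈ 4.2908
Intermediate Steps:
o(h, S) = 3 + h
(o(1/(4 + 10), X) + (-1)³)² = ((3 + 1/(4 + 10)) + (-1)³)² = ((3 + 1/14) - 1)² = (43/14 - 1)² = (29/14)² = 841/196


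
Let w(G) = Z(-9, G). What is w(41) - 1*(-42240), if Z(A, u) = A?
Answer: 42231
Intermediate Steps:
w(G) = -9
w(41) - 1*(-42240) = -9 - 1*(-42240) = -9 + 42240 = 42231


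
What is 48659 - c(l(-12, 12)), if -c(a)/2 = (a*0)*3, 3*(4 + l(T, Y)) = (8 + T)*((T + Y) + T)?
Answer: 48659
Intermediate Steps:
l(T, Y) = -4 + (8 + T)*(Y + 2*T)/3 (l(T, Y) = -4 + ((8 + T)*((T + Y) + T))/3 = -4 + ((8 + T)*(Y + 2*T))/3 = -4 + (8 + T)*(Y + 2*T)/3)
c(a) = 0 (c(a) = -2*a*0*3 = -0*3 = -2*0 = 0)
48659 - c(l(-12, 12)) = 48659 - 1*0 = 48659 + 0 = 48659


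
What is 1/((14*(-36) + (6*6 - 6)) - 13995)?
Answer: -1/14469 ≈ -6.9113e-5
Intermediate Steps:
1/((14*(-36) + (6*6 - 6)) - 13995) = 1/((-504 + (36 - 6)) - 13995) = 1/((-504 + 30) - 13995) = 1/(-474 - 13995) = 1/(-14469) = -1/14469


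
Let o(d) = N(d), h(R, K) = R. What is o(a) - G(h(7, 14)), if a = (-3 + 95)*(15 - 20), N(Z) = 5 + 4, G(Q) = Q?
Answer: 2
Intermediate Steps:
N(Z) = 9
a = -460 (a = 92*(-5) = -460)
o(d) = 9
o(a) - G(h(7, 14)) = 9 - 1*7 = 9 - 7 = 2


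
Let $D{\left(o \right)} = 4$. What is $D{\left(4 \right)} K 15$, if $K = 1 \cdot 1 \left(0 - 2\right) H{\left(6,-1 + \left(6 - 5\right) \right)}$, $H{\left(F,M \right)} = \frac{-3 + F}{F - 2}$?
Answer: $-90$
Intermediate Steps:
$H{\left(F,M \right)} = \frac{-3 + F}{-2 + F}$
$K = - \frac{3}{2}$ ($K = 1 \cdot 1 \left(0 - 2\right) \frac{-3 + 6}{-2 + 6} = 1 \cdot 1 \left(-2\right) \frac{1}{4} \cdot 3 = 1 \left(-2\right) \frac{1}{4} \cdot 3 = \left(-2\right) \frac{3}{4} = - \frac{3}{2} \approx -1.5$)
$D{\left(4 \right)} K 15 = 4 \left(- \frac{3}{2}\right) 15 = \left(-6\right) 15 = -90$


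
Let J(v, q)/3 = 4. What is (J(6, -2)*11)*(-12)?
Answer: -1584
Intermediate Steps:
J(v, q) = 12 (J(v, q) = 3*4 = 12)
(J(6, -2)*11)*(-12) = (12*11)*(-12) = 132*(-12) = -1584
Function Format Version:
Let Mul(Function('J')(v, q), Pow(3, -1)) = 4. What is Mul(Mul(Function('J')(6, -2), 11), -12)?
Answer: -1584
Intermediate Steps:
Function('J')(v, q) = 12 (Function('J')(v, q) = Mul(3, 4) = 12)
Mul(Mul(Function('J')(6, -2), 11), -12) = Mul(Mul(12, 11), -12) = Mul(132, -12) = -1584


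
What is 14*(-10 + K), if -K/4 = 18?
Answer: -1148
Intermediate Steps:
K = -72 (K = -4*18 = -72)
14*(-10 + K) = 14*(-10 - 72) = 14*(-82) = -1148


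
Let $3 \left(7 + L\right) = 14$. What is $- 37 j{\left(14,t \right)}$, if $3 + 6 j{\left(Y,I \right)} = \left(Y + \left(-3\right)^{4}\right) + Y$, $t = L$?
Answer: $- \frac{1961}{3} \approx -653.67$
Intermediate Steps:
$L = - \frac{7}{3}$ ($L = -7 + \frac{1}{3} \cdot 14 = -7 + \frac{14}{3} = - \frac{7}{3} \approx -2.3333$)
$t = - \frac{7}{3} \approx -2.3333$
$j{\left(Y,I \right)} = 13 + \frac{Y}{3}$ ($j{\left(Y,I \right)} = - \frac{1}{2} + \frac{\left(Y + \left(-3\right)^{4}\right) + Y}{6} = - \frac{1}{2} + \frac{\left(Y + 81\right) + Y}{6} = - \frac{1}{2} + \frac{\left(81 + Y\right) + Y}{6} = - \frac{1}{2} + \frac{81 + 2 Y}{6} = - \frac{1}{2} + \left(\frac{27}{2} + \frac{Y}{3}\right) = 13 + \frac{Y}{3}$)
$- 37 j{\left(14,t \right)} = - 37 \left(13 + \frac{1}{3} \cdot 14\right) = - 37 \left(13 + \frac{14}{3}\right) = \left(-37\right) \frac{53}{3} = - \frac{1961}{3}$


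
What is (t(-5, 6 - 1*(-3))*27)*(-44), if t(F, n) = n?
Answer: -10692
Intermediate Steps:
(t(-5, 6 - 1*(-3))*27)*(-44) = ((6 - 1*(-3))*27)*(-44) = ((6 + 3)*27)*(-44) = (9*27)*(-44) = 243*(-44) = -10692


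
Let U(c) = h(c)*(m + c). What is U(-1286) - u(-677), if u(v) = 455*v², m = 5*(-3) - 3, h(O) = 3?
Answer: -208543607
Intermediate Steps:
m = -18 (m = -15 - 3 = -18)
U(c) = -54 + 3*c (U(c) = 3*(-18 + c) = -54 + 3*c)
U(-1286) - u(-677) = (-54 + 3*(-1286)) - 455*(-677)² = (-54 - 3858) - 455*458329 = -3912 - 1*208539695 = -3912 - 208539695 = -208543607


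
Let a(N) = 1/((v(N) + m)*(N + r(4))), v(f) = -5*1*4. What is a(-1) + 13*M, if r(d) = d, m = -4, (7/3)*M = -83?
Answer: -233071/504 ≈ -462.44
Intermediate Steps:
M = -249/7 (M = (3/7)*(-83) = -249/7 ≈ -35.571)
v(f) = -20 (v(f) = -5*4 = -20)
a(N) = 1/(-96 - 24*N) (a(N) = 1/((-20 - 4)*(N + 4)) = 1/(-24*(4 + N)) = 1/(-96 - 24*N))
a(-1) + 13*M = 1/(24*(-4 - 1*(-1))) + 13*(-249/7) = 1/(24*(-4 + 1)) - 3237/7 = (1/24)/(-3) - 3237/7 = (1/24)*(-⅓) - 3237/7 = -1/72 - 3237/7 = -233071/504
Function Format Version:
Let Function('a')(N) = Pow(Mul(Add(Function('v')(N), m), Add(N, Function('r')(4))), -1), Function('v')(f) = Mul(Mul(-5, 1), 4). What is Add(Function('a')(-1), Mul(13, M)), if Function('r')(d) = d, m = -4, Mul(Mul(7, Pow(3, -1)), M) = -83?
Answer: Rational(-233071, 504) ≈ -462.44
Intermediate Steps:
M = Rational(-249, 7) (M = Mul(Rational(3, 7), -83) = Rational(-249, 7) ≈ -35.571)
Function('v')(f) = -20 (Function('v')(f) = Mul(-5, 4) = -20)
Function('a')(N) = Pow(Add(-96, Mul(-24, N)), -1) (Function('a')(N) = Pow(Mul(Add(-20, -4), Add(N, 4)), -1) = Pow(Mul(-24, Add(4, N)), -1) = Pow(Add(-96, Mul(-24, N)), -1))
Add(Function('a')(-1), Mul(13, M)) = Add(Mul(Rational(1, 24), Pow(Add(-4, Mul(-1, -1)), -1)), Mul(13, Rational(-249, 7))) = Add(Mul(Rational(1, 24), Pow(Add(-4, 1), -1)), Rational(-3237, 7)) = Add(Mul(Rational(1, 24), Pow(-3, -1)), Rational(-3237, 7)) = Add(Mul(Rational(1, 24), Rational(-1, 3)), Rational(-3237, 7)) = Add(Rational(-1, 72), Rational(-3237, 7)) = Rational(-233071, 504)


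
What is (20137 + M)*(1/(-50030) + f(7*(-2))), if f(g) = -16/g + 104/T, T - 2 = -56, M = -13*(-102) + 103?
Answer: -79844114507/4727835 ≈ -16888.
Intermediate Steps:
M = 1429 (M = 1326 + 103 = 1429)
T = -54 (T = 2 - 56 = -54)
f(g) = -52/27 - 16/g (f(g) = -16/g + 104/(-54) = -16/g + 104*(-1/54) = -16/g - 52/27 = -52/27 - 16/g)
(20137 + M)*(1/(-50030) + f(7*(-2))) = (20137 + 1429)*(1/(-50030) + (-52/27 - 16/(7*(-2)))) = 21566*(-1/50030 + (-52/27 - 16/(-14))) = 21566*(-1/50030 + (-52/27 - 16*(-1/14))) = 21566*(-1/50030 + (-52/27 + 8/7)) = 21566*(-1/50030 - 148/189) = 21566*(-7404629/9455670) = -79844114507/4727835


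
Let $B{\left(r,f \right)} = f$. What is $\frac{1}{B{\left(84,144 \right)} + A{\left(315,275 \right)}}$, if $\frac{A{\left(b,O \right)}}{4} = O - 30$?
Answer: $\frac{1}{1124} \approx 0.00088968$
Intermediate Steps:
$A{\left(b,O \right)} = -120 + 4 O$ ($A{\left(b,O \right)} = 4 \left(O - 30\right) = 4 \left(-30 + O\right) = -120 + 4 O$)
$\frac{1}{B{\left(84,144 \right)} + A{\left(315,275 \right)}} = \frac{1}{144 + \left(-120 + 4 \cdot 275\right)} = \frac{1}{144 + \left(-120 + 1100\right)} = \frac{1}{144 + 980} = \frac{1}{1124}$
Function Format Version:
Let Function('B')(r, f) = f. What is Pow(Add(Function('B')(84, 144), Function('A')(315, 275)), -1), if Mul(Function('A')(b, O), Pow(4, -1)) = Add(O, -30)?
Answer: Rational(1, 1124) ≈ 0.00088968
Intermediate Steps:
Function('A')(b, O) = Add(-120, Mul(4, O)) (Function('A')(b, O) = Mul(4, Add(O, -30)) = Mul(4, Add(-30, O)) = Add(-120, Mul(4, O)))
Pow(Add(Function('B')(84, 144), Function('A')(315, 275)), -1) = Pow(Add(144, Add(-120, Mul(4, 275))), -1) = Pow(Add(144, Add(-120, 1100)), -1) = Pow(Add(144, 980), -1) = Pow(1124, -1) = Rational(1, 1124)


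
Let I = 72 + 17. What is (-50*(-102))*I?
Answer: 453900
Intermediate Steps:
I = 89
(-50*(-102))*I = -50*(-102)*89 = 5100*89 = 453900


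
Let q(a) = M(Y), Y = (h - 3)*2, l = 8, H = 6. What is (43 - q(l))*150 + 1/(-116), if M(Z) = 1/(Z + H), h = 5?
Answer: 746459/116 ≈ 6435.0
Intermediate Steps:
Y = 4 (Y = (5 - 3)*2 = 2*2 = 4)
M(Z) = 1/(6 + Z) (M(Z) = 1/(Z + 6) = 1/(6 + Z))
q(a) = ⅒ (q(a) = 1/(6 + 4) = 1/10 = ⅒)
(43 - q(l))*150 + 1/(-116) = (43 - 1*⅒)*150 + 1/(-116) = (43 - ⅒)*150 - 1/116 = (429/10)*150 - 1/116 = 6435 - 1/116 = 746459/116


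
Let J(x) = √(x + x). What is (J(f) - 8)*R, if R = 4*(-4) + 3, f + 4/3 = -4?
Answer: 104 - 52*I*√6/3 ≈ 104.0 - 42.458*I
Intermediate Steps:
f = -16/3 (f = -4/3 - 4 = -16/3 ≈ -5.3333)
J(x) = √2*√x (J(x) = √(2*x) = √2*√x)
R = -13 (R = -16 + 3 = -13)
(J(f) - 8)*R = (√2*√(-16/3) - 8)*(-13) = (√2*(4*I*√3/3) - 8)*(-13) = (4*I*√6/3 - 8)*(-13) = (-8 + 4*I*√6/3)*(-13) = 104 - 52*I*√6/3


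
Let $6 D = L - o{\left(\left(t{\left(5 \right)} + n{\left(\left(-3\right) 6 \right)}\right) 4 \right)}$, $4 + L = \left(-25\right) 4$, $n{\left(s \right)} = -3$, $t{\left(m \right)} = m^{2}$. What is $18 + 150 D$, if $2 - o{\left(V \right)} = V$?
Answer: $-432$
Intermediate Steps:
$o{\left(V \right)} = 2 - V$
$L = -104$ ($L = -4 - 100 = -104$)
$D = -3$ ($D = \frac{-104 - \left(2 - \left(5^{2} - 3\right) 4\right)}{6} = \frac{-104 - \left(2 - \left(25 - 3\right) 4\right)}{6} = \frac{-104 - \left(2 - 22 \cdot 4\right)}{6} = \frac{-104 - \left(2 - 88\right)}{6} = \frac{-104 - -86}{6} = \frac{-104 + 86}{6} = \frac{1}{6} \left(-18\right) = -3$)
$18 + 150 D = 18 + 150 \left(-3\right) = 18 - 450 = -432$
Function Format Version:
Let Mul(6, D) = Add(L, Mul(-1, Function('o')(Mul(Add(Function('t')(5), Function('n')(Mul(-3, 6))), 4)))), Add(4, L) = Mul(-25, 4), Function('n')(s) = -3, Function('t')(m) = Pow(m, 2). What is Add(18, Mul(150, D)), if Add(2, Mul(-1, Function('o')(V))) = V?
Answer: -432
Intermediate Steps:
Function('o')(V) = Add(2, Mul(-1, V))
L = -104 (L = Add(-4, Mul(-25, 4)) = Add(-4, -100) = -104)
D = -3 (D = Mul(Rational(1, 6), Add(-104, Mul(-1, Add(2, Mul(-1, Mul(Add(Pow(5, 2), -3), 4)))))) = Mul(Rational(1, 6), Add(-104, Mul(-1, Add(2, Mul(-1, Mul(Add(25, -3), 4)))))) = Mul(Rational(1, 6), Add(-104, Mul(-1, Add(2, Mul(-1, Mul(22, 4)))))) = Mul(Rational(1, 6), Add(-104, Mul(-1, Add(2, Mul(-1, 88))))) = Mul(Rational(1, 6), Add(-104, Mul(-1, Add(2, -88)))) = Mul(Rational(1, 6), Add(-104, Mul(-1, -86))) = Mul(Rational(1, 6), Add(-104, 86)) = Mul(Rational(1, 6), -18) = -3)
Add(18, Mul(150, D)) = Add(18, Mul(150, -3)) = Add(18, -450) = -432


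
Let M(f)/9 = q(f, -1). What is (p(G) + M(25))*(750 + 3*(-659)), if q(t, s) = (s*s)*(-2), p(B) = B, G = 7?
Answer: 13497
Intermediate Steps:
q(t, s) = -2*s² (q(t, s) = s²*(-2) = -2*s²)
M(f) = -18 (M(f) = 9*(-2*(-1)²) = 9*(-2*1) = 9*(-2) = -18)
(p(G) + M(25))*(750 + 3*(-659)) = (7 - 18)*(750 + 3*(-659)) = -11*(750 - 1977) = -11*(-1227) = 13497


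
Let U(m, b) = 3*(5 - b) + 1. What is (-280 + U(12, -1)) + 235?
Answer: -26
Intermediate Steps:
U(m, b) = 16 - 3*b (U(m, b) = (15 - 3*b) + 1 = 16 - 3*b)
(-280 + U(12, -1)) + 235 = (-280 + (16 - 3*(-1))) + 235 = (-280 + (16 + 3)) + 235 = (-280 + 19) + 235 = -261 + 235 = -26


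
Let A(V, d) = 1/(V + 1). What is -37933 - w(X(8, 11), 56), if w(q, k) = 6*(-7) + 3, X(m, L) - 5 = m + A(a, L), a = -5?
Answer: -37894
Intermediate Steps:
A(V, d) = 1/(1 + V)
X(m, L) = 19/4 + m (X(m, L) = 5 + (m + 1/(1 - 5)) = 5 + (m + 1/(-4)) = 5 + (m - ¼) = 5 + (-¼ + m) = 19/4 + m)
w(q, k) = -39 (w(q, k) = -42 + 3 = -39)
-37933 - w(X(8, 11), 56) = -37933 - 1*(-39) = -37933 + 39 = -37894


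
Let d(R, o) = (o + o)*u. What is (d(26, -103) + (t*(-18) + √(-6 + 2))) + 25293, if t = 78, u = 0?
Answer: 23889 + 2*I ≈ 23889.0 + 2.0*I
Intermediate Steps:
d(R, o) = 0 (d(R, o) = (o + o)*0 = (2*o)*0 = 0)
(d(26, -103) + (t*(-18) + √(-6 + 2))) + 25293 = (0 + (78*(-18) + √(-6 + 2))) + 25293 = (0 + (-1404 + √(-4))) + 25293 = (0 + (-1404 + 2*I)) + 25293 = (-1404 + 2*I) + 25293 = 23889 + 2*I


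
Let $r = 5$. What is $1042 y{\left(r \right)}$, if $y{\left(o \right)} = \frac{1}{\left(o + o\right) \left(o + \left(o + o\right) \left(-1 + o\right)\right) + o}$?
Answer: $\frac{1042}{455} \approx 2.2901$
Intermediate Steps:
$y{\left(o \right)} = \frac{1}{o + 2 o \left(o + 2 o \left(-1 + o\right)\right)}$ ($y{\left(o \right)} = \frac{1}{2 o \left(o + 2 o \left(-1 + o\right)\right) + o} = \frac{1}{o + 2 o \left(o + 2 o \left(-1 + o\right)\right)}$)
$1042 y{\left(r \right)} = 1042 \frac{1}{5 \left(1 - 10 + 4 \cdot 5^{2}\right)} = 1042 \frac{1}{5 \left(1 - 10 + 4 \cdot 25\right)} = 1042 \frac{1}{5 \left(1 - 10 + 100\right)} = 1042 \frac{1}{5 \cdot 91} = 1042 \cdot \frac{1}{5} \cdot \frac{1}{91} = 1042 \cdot \frac{1}{455} = \frac{1042}{455}$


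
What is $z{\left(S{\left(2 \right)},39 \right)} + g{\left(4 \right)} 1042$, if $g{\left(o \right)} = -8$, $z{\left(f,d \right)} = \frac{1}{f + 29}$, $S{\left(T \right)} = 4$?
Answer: $- \frac{275087}{33} \approx -8336.0$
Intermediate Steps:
$z{\left(f,d \right)} = \frac{1}{29 + f}$
$z{\left(S{\left(2 \right)},39 \right)} + g{\left(4 \right)} 1042 = \frac{1}{29 + 4} - 8336 = \frac{1}{33} - 8336 = - \frac{275087}{33}$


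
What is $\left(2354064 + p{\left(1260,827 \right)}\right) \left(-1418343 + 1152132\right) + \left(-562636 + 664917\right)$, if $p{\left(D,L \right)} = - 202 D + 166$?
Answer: $-558965796529$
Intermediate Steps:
$p{\left(D,L \right)} = 166 - 202 D$
$\left(2354064 + p{\left(1260,827 \right)}\right) \left(-1418343 + 1152132\right) + \left(-562636 + 664917\right) = \left(2354064 + \left(166 - 254520\right)\right) \left(-1418343 + 1152132\right) + \left(-562636 + 664917\right) = \left(2354064 + \left(166 - 254520\right)\right) \left(-266211\right) + 102281 = \left(2354064 - 254354\right) \left(-266211\right) + 102281 = 2099710 \left(-266211\right) + 102281 = -558965898810 + 102281 = -558965796529$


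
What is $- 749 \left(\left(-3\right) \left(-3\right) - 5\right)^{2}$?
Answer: $-11984$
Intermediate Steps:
$- 749 \left(\left(-3\right) \left(-3\right) - 5\right)^{2} = - 749 \left(9 - 5\right)^{2} = - 749 \cdot 4^{2} = \left(-749\right) 16 = -11984$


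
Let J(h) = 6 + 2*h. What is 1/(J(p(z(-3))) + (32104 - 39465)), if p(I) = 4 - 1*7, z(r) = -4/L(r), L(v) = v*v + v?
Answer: -1/7361 ≈ -0.00013585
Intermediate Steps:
L(v) = v + v**2 (L(v) = v**2 + v = v + v**2)
z(r) = -4/(r*(1 + r)) (z(r) = -4*1/(r*(1 + r)) = -4/(r*(1 + r)))
p(I) = -3 (p(I) = 4 - 7 = -3)
1/(J(p(z(-3))) + (32104 - 39465)) = 1/((6 + 2*(-3)) + (32104 - 39465)) = 1/((6 - 6) - 7361) = 1/(0 - 7361) = 1/(-7361) = -1/7361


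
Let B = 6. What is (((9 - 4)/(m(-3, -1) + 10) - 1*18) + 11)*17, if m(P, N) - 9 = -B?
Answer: -1462/13 ≈ -112.46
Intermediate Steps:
m(P, N) = 3 (m(P, N) = 9 - 1*6 = 9 - 6 = 3)
(((9 - 4)/(m(-3, -1) + 10) - 1*18) + 11)*17 = (((9 - 4)/(3 + 10) - 1*18) + 11)*17 = ((5/13 - 18) + 11)*17 = (-229/13 + 11)*17 = -86/13*17 = -1462/13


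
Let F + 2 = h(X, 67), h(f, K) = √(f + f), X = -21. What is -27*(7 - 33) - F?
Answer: 704 - I*√42 ≈ 704.0 - 6.4807*I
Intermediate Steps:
h(f, K) = √2*√f (h(f, K) = √(2*f) = √2*√f)
F = -2 + I*√42 (F = -2 + √2*√(-21) = -2 + √2*(I*√21) = -2 + I*√42 ≈ -2.0 + 6.4807*I)
-27*(7 - 33) - F = -27*(7 - 33) - (-2 + I*√42) = -27*(-26) + (2 - I*√42) = 702 + (2 - I*√42) = 704 - I*√42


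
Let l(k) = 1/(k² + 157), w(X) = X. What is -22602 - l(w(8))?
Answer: -4995043/221 ≈ -22602.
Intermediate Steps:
l(k) = 1/(157 + k²)
-22602 - l(w(8)) = -22602 - 1/(157 + 8²) = -22602 - 1/(157 + 64) = -22602 - 1/221 = -4995043/221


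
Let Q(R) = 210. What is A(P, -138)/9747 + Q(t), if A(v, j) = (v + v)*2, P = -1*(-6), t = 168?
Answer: 682298/3249 ≈ 210.00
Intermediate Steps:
P = 6
A(v, j) = 4*v (A(v, j) = (2*v)*2 = 4*v)
A(P, -138)/9747 + Q(t) = (4*6)/9747 + 210 = 24*(1/9747) + 210 = 8/3249 + 210 = 682298/3249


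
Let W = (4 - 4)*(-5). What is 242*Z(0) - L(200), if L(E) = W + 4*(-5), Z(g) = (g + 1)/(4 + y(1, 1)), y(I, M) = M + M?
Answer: 181/3 ≈ 60.333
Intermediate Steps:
W = 0 (W = 0*(-5) = 0)
y(I, M) = 2*M
Z(g) = ⅙ + g/6 (Z(g) = (g + 1)/(4 + 2*1) = (1 + g)/(4 + 2) = (1 + g)/6 = (1 + g)*(⅙) = ⅙ + g/6)
L(E) = -20 (L(E) = 0 + 4*(-5) = 0 - 20 = -20)
242*Z(0) - L(200) = 242*(⅙ + (⅙)*0) - 1*(-20) = 242*(⅙ + 0) + 20 = 242*(⅙) + 20 = 121/3 + 20 = 181/3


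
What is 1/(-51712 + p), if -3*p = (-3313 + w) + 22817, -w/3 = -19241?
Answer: -3/232363 ≈ -1.2911e-5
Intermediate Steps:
w = 57723 (w = -3*(-19241) = 57723)
p = -77227/3 (p = -((-3313 + 57723) + 22817)/3 = -(54410 + 22817)/3 = -⅓*77227 = -77227/3 ≈ -25742.)
1/(-51712 + p) = 1/(-51712 - 77227/3) = 1/(-232363/3) = -3/232363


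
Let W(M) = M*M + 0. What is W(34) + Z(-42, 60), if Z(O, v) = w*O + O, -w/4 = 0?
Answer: 1114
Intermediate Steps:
w = 0 (w = -4*0 = 0)
W(M) = M² (W(M) = M² + 0 = M²)
Z(O, v) = O (Z(O, v) = 0*O + O = 0 + O = O)
W(34) + Z(-42, 60) = 34² - 42 = 1156 - 42 = 1114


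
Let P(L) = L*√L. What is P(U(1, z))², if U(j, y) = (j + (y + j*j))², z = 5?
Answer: 117649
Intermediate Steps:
U(j, y) = (j + y + j²)² (U(j, y) = (j + (y + j²))² = (j + y + j²)²)
P(L) = L^(3/2)
P(U(1, z))² = (((1 + 5 + 1²)²)^(3/2))² = (((1 + 5 + 1)²)^(3/2))² = ((7²)^(3/2))² = (49^(3/2))² = 343² = 117649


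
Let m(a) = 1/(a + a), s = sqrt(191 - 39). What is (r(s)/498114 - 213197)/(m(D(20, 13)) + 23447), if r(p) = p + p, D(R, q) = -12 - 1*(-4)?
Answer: -3411152/375151 + 32*sqrt(38)/93433982607 ≈ -9.0927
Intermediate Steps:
D(R, q) = -8 (D(R, q) = -12 + 4 = -8)
s = 2*sqrt(38) (s = sqrt(152) = 2*sqrt(38) ≈ 12.329)
r(p) = 2*p
m(a) = 1/(2*a)
(r(s)/498114 - 213197)/(m(D(20, 13)) + 23447) = ((2*(2*sqrt(38)))/498114 - 213197)/((1/2)/(-8) + 23447) = ((4*sqrt(38))*(1/498114) - 213197)/((1/2)*(-1/8) + 23447) = (2*sqrt(38)/249057 - 213197)/(-1/16 + 23447) = (-213197 + 2*sqrt(38)/249057)/(375151/16) = (-213197 + 2*sqrt(38)/249057)*(16/375151) = -3411152/375151 + 32*sqrt(38)/93433982607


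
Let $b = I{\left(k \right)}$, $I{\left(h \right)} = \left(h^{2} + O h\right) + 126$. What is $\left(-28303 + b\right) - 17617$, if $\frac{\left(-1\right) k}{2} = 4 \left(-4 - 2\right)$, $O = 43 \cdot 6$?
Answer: $-31106$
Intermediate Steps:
$O = 258$
$k = 48$ ($k = - 2 \cdot 4 \left(-4 - 2\right) = - 2 \cdot 4 \left(-6\right) = \left(-2\right) \left(-24\right) = 48$)
$I{\left(h \right)} = 126 + h^{2} + 258 h$ ($I{\left(h \right)} = \left(h^{2} + 258 h\right) + 126 = 126 + h^{2} + 258 h$)
$b = 14814$ ($b = 126 + 48^{2} + 258 \cdot 48 = 126 + 2304 + 12384 = 14814$)
$\left(-28303 + b\right) - 17617 = \left(-28303 + 14814\right) - 17617 = -13489 - 17617 = -31106$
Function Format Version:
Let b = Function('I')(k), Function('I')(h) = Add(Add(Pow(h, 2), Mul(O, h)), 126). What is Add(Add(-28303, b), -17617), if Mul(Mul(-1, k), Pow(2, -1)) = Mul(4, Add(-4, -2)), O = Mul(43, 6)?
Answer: -31106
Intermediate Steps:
O = 258
k = 48 (k = Mul(-2, Mul(4, Add(-4, -2))) = Mul(-2, Mul(4, -6)) = Mul(-2, -24) = 48)
Function('I')(h) = Add(126, Pow(h, 2), Mul(258, h)) (Function('I')(h) = Add(Add(Pow(h, 2), Mul(258, h)), 126) = Add(126, Pow(h, 2), Mul(258, h)))
b = 14814 (b = Add(126, Pow(48, 2), Mul(258, 48)) = Add(126, 2304, 12384) = 14814)
Add(Add(-28303, b), -17617) = Add(Add(-28303, 14814), -17617) = Add(-13489, -17617) = -31106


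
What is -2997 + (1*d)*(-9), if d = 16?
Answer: -3141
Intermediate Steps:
-2997 + (1*d)*(-9) = -2997 + (1*16)*(-9) = -2997 + 16*(-9) = -2997 - 144 = -3141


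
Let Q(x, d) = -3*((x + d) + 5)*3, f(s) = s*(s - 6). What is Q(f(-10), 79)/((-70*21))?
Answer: 366/245 ≈ 1.4939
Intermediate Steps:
f(s) = s*(-6 + s)
Q(x, d) = -45 - 9*d - 9*x (Q(x, d) = -3*((d + x) + 5)*3 = -3*(5 + d + x)*3 = (-15 - 3*d - 3*x)*3 = -45 - 9*d - 9*x)
Q(f(-10), 79)/((-70*21)) = (-45 - 9*79 - (-90)*(-6 - 10))/((-70*21)) = (-45 - 711 - (-90)*(-16))/(-1470) = (-45 - 711 - 9*160)*(-1/1470) = (-45 - 711 - 1440)*(-1/1470) = -2196*(-1/1470) = 366/245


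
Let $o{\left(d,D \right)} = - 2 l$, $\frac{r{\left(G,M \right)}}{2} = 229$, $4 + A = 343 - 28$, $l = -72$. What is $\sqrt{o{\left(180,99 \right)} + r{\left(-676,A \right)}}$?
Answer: $\sqrt{602} \approx 24.536$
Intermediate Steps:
$A = 311$ ($A = -4 + \left(343 - 28\right) = -4 + 315 = 311$)
$r{\left(G,M \right)} = 458$ ($r{\left(G,M \right)} = 2 \cdot 229 = 458$)
$o{\left(d,D \right)} = 144$ ($o{\left(d,D \right)} = \left(-2\right) \left(-72\right) = 144$)
$\sqrt{o{\left(180,99 \right)} + r{\left(-676,A \right)}} = \sqrt{144 + 458} = \sqrt{602}$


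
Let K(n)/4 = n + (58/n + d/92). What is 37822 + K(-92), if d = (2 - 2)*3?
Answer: 861384/23 ≈ 37452.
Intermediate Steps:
d = 0 (d = 0*3 = 0)
K(n) = 4*n + 232/n (K(n) = 4*(n + (58/n + 0/92)) = 4*(n + (58/n + 0*(1/92))) = 4*(n + (58/n + 0)) = 4*(n + 58/n) = 4*n + 232/n)
37822 + K(-92) = 37822 + (4*(-92) + 232/(-92)) = 37822 + (-368 + 232*(-1/92)) = 37822 + (-368 - 58/23) = 37822 - 8522/23 = 861384/23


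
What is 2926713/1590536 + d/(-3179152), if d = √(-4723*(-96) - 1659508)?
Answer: 2926713/1590536 - 5*I*√12061/1589576 ≈ 1.8401 - 0.00034545*I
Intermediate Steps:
d = 10*I*√12061 (d = √(453408 - 1659508) = √(-1206100) = 10*I*√12061 ≈ 1098.2*I)
2926713/1590536 + d/(-3179152) = 2926713/1590536 + (10*I*√12061)/(-3179152) = 2926713*(1/1590536) + (10*I*√12061)*(-1/3179152) = 2926713/1590536 - 5*I*√12061/1589576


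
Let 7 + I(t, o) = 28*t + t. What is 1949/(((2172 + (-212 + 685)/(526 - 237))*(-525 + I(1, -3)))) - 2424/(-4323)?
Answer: 254496175643/455320036963 ≈ 0.55894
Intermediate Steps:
I(t, o) = -7 + 29*t (I(t, o) = -7 + (28*t + t) = -7 + 29*t)
1949/(((2172 + (-212 + 685)/(526 - 237))*(-525 + I(1, -3)))) - 2424/(-4323) = 1949/(((2172 + (-212 + 685)/(526 - 237))*(-525 + (-7 + 29*1)))) - 2424/(-4323) = 1949/(((2172 + 473/289)*(-525 + (-7 + 29)))) - 2424*(-1/4323) = 1949/(((2172 + 473*(1/289))*(-525 + 22))) + 808/1441 = 1949/(((2172 + 473/289)*(-503))) + 808/1441 = 1949/(((628181/289)*(-503))) + 808/1441 = 1949/(-315975043/289) + 808/1441 = 1949*(-289/315975043) + 808/1441 = -563261/315975043 + 808/1441 = 254496175643/455320036963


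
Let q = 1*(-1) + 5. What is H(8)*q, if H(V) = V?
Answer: 32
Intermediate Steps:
q = 4 (q = -1 + 5 = 4)
H(8)*q = 8*4 = 32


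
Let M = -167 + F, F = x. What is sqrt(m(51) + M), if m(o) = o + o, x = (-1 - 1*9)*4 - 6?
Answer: I*sqrt(111) ≈ 10.536*I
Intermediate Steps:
x = -46 (x = (-1 - 9)*4 - 6 = -10*4 - 6 = -40 - 6 = -46)
F = -46
M = -213 (M = -167 - 46 = -213)
m(o) = 2*o
sqrt(m(51) + M) = sqrt(2*51 - 213) = sqrt(102 - 213) = sqrt(-111) = I*sqrt(111)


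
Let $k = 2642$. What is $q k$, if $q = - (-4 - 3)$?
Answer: $18494$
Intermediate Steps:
$q = 7$ ($q = \left(-1\right) \left(-7\right) = 7$)
$q k = 7 \cdot 2642 = 18494$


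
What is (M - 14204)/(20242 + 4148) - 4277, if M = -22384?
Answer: -17392103/4065 ≈ -4278.5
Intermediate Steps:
(M - 14204)/(20242 + 4148) - 4277 = (-22384 - 14204)/(20242 + 4148) - 4277 = -36588/24390 - 4277 = -36588*1/24390 - 4277 = -6098/4065 - 4277 = -17392103/4065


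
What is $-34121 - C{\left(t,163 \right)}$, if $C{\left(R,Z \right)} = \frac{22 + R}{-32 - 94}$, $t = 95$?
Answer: $- \frac{477681}{14} \approx -34120.0$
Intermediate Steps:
$C{\left(R,Z \right)} = - \frac{11}{63} - \frac{R}{126}$ ($C{\left(R,Z \right)} = \frac{22 + R}{-126} = \left(22 + R\right) \left(- \frac{1}{126}\right) = - \frac{11}{63} - \frac{R}{126}$)
$-34121 - C{\left(t,163 \right)} = -34121 - \left(- \frac{11}{63} - \frac{95}{126}\right) = -34121 - - \frac{13}{14} = -34121 + \frac{13}{14} = - \frac{477681}{14}$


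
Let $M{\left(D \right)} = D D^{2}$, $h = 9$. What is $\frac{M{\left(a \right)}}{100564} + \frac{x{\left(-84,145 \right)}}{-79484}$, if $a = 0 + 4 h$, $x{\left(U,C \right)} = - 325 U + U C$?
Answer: $\frac{4411044}{16115381} \approx 0.27372$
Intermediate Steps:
$x{\left(U,C \right)} = - 325 U + C U$
$a = 36$ ($a = 0 + 4 \cdot 9 = 0 + 36 = 36$)
$M{\left(D \right)} = D^{3}$
$\frac{M{\left(a \right)}}{100564} + \frac{x{\left(-84,145 \right)}}{-79484} = \frac{36^{3}}{100564} + \frac{\left(-84\right) \left(-325 + 145\right)}{-79484} = 46656 \cdot \frac{1}{100564} + \left(-84\right) \left(-180\right) \left(- \frac{1}{79484}\right) = \frac{11664}{25141} + 15120 \left(- \frac{1}{79484}\right) = \frac{11664}{25141} - \frac{3780}{19871} = \frac{4411044}{16115381}$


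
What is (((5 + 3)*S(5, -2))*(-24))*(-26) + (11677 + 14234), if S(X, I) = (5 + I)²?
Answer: 70839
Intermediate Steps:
(((5 + 3)*S(5, -2))*(-24))*(-26) + (11677 + 14234) = (((5 + 3)*(5 - 2)²)*(-24))*(-26) + (11677 + 14234) = ((8*3²)*(-24))*(-26) + 25911 = ((8*9)*(-24))*(-26) + 25911 = (72*(-24))*(-26) + 25911 = -1728*(-26) + 25911 = 44928 + 25911 = 70839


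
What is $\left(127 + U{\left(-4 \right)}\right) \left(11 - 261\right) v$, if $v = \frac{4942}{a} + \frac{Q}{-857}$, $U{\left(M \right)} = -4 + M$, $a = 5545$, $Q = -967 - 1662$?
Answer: $- \frac{111937939050}{950413} \approx -1.1778 \cdot 10^{5}$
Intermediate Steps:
$Q = -2629$
$v = \frac{18813099}{4752065}$ ($v = \frac{4942}{5545} - \frac{2629}{-857} = 4942 \cdot \frac{1}{5545} - - \frac{2629}{857} = \frac{4942}{5545} + \frac{2629}{857} = \frac{18813099}{4752065} \approx 3.9589$)
$\left(127 + U{\left(-4 \right)}\right) \left(11 - 261\right) v = \left(127 - 8\right) \left(11 - 261\right) \frac{18813099}{4752065} = \left(127 - 8\right) \left(-250\right) \frac{18813099}{4752065} = 119 \left(-250\right) \frac{18813099}{4752065} = \left(-29750\right) \frac{18813099}{4752065} = - \frac{111937939050}{950413}$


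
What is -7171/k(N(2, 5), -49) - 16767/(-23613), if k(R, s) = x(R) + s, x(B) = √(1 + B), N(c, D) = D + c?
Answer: 2779078586/18835303 + 14342*√2/2393 ≈ 156.02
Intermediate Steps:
k(R, s) = s + √(1 + R) (k(R, s) = √(1 + R) + s = s + √(1 + R))
-7171/k(N(2, 5), -49) - 16767/(-23613) = -7171/(-49 + √(1 + (5 + 2))) - 16767/(-23613) = -7171/(-49 + √(1 + 7)) - 16767*(-1/23613) = -7171/(-49 + √8) + 5589/7871 = -7171/(-49 + 2*√2) + 5589/7871 = 5589/7871 - 7171/(-49 + 2*√2)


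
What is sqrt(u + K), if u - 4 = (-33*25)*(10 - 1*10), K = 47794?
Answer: sqrt(47798) ≈ 218.63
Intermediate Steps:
u = 4 (u = 4 + (-33*25)*(10 - 1*10) = 4 - 825*(10 - 10) = 4 - 825*0 = 4 + 0 = 4)
sqrt(u + K) = sqrt(4 + 47794) = sqrt(47798)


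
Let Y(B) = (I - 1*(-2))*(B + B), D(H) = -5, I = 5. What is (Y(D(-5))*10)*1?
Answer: -700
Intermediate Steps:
Y(B) = 14*B (Y(B) = (5 - 1*(-2))*(B + B) = (5 + 2)*(2*B) = 7*(2*B) = 14*B)
(Y(D(-5))*10)*1 = ((14*(-5))*10)*1 = -70*10*1 = -700*1 = -700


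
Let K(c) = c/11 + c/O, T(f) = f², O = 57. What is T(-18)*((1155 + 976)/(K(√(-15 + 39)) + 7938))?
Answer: 179553299461074/2064315259075 - 4906295064*√6/2064315259075 ≈ 86.974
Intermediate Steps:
K(c) = 68*c/627 (K(c) = c/11 + c/57 = 68*c/627)
T(-18)*((1155 + 976)/(K(√(-15 + 39)) + 7938)) = (-18)²*((1155 + 976)/(68*√(-15 + 39)/627 + 7938)) = 324*(2131/(68*√24/627 + 7938)) = 324*(2131/(68*(2*√6)/627 + 7938)) = 324*(2131/(136*√6/627 + 7938)) = 324*(2131/(7938 + 136*√6/627)) = 690444/(7938 + 136*√6/627)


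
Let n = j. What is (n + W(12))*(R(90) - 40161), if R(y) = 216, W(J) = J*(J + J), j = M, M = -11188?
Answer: 435400500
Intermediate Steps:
j = -11188
W(J) = 2*J² (W(J) = J*(2*J) = 2*J²)
n = -11188
(n + W(12))*(R(90) - 40161) = (-11188 + 2*12²)*(216 - 40161) = (-11188 + 2*144)*(-39945) = (-11188 + 288)*(-39945) = -10900*(-39945) = 435400500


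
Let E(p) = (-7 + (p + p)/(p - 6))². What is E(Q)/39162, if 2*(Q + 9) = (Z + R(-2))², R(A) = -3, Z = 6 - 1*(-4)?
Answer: 5041/14137482 ≈ 0.00035657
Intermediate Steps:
Z = 10 (Z = 6 + 4 = 10)
Q = 31/2 (Q = -9 + (10 - 3)²/2 = -9 + (½)*7² = -9 + (½)*49 = -9 + 49/2 = 31/2 ≈ 15.500)
E(p) = (-7 + 2*p/(-6 + p))² (E(p) = (-7 + (2*p)/(-6 + p))² = (-7 + 2*p/(-6 + p))²)
E(Q)/39162 = ((-42 + 5*(31/2))²/(-6 + 31/2)²)/39162 = ((-42 + 155/2)²/(19/2)²)*(1/39162) = ((71/2)²*(4/361))*(1/39162) = ((5041/4)*(4/361))*(1/39162) = (5041/361)*(1/39162) = 5041/14137482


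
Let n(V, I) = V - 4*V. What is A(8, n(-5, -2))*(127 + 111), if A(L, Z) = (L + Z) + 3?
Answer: 6188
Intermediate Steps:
n(V, I) = -3*V (n(V, I) = V - 4*V = -3*V)
A(L, Z) = 3 + L + Z
A(8, n(-5, -2))*(127 + 111) = (3 + 8 - 3*(-5))*(127 + 111) = (3 + 8 + 15)*238 = 26*238 = 6188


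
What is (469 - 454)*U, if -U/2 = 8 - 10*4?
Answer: 960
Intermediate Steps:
U = 64 (U = -2*(8 - 10*4) = -2*(8 - 40) = -2*(-32) = 64)
(469 - 454)*U = (469 - 454)*64 = 15*64 = 960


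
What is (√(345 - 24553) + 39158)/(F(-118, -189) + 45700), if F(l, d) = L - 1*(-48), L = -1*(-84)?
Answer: 19579/22916 + I*√1513/11458 ≈ 0.85438 + 0.0033948*I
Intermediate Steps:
L = 84
F(l, d) = 132 (F(l, d) = 84 - 1*(-48) = 84 + 48 = 132)
(√(345 - 24553) + 39158)/(F(-118, -189) + 45700) = (√(345 - 24553) + 39158)/(132 + 45700) = (√(-24208) + 39158)/45832 = (4*I*√1513 + 39158)*(1/45832) = (39158 + 4*I*√1513)*(1/45832) = 19579/22916 + I*√1513/11458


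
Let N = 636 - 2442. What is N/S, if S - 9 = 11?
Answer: -903/10 ≈ -90.300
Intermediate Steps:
S = 20 (S = 9 + 11 = 20)
N = -1806
N/S = -1806/20 = (1/20)*(-1806) = -903/10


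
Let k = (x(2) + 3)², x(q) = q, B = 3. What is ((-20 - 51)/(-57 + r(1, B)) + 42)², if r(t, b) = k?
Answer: 2002225/1024 ≈ 1955.3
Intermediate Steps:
k = 25 (k = (2 + 3)² = 5² = 25)
r(t, b) = 25
((-20 - 51)/(-57 + r(1, B)) + 42)² = ((-20 - 51)/(-57 + 25) + 42)² = (-71/(-32) + 42)² = (-71*(-1/32) + 42)² = (71/32 + 42)² = (1415/32)² = 2002225/1024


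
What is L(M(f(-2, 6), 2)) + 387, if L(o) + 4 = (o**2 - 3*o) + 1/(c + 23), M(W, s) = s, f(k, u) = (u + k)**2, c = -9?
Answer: 5335/14 ≈ 381.07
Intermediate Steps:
f(k, u) = (k + u)**2
L(o) = -55/14 + o**2 - 3*o (L(o) = -4 + ((o**2 - 3*o) + 1/(-9 + 23)) = -4 + ((o**2 - 3*o) + 1/14) = -4 + (1/14 + o**2 - 3*o) = -55/14 + o**2 - 3*o)
L(M(f(-2, 6), 2)) + 387 = (-55/14 + 2**2 - 3*2) + 387 = (-55/14 + 4 - 6) + 387 = -83/14 + 387 = 5335/14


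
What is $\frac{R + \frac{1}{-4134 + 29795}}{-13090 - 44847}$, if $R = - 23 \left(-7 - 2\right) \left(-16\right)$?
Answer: $\frac{84989231}{1486721357} \approx 0.057166$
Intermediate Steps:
$R = -3312$ ($R = - 23 \left(-7 - 2\right) \left(-16\right) = \left(-23\right) \left(-9\right) \left(-16\right) = 207 \left(-16\right) = -3312$)
$\frac{R + \frac{1}{-4134 + 29795}}{-13090 - 44847} = \frac{-3312 + \frac{1}{-4134 + 29795}}{-13090 - 44847} = \frac{-3312 + \frac{1}{25661}}{-57937} = \left(-3312 + \frac{1}{25661}\right) \left(- \frac{1}{57937}\right) = \left(- \frac{84989231}{25661}\right) \left(- \frac{1}{57937}\right) = \frac{84989231}{1486721357}$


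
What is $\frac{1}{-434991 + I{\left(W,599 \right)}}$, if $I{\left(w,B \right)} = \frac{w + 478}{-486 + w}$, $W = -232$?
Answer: $- \frac{359}{156161892} \approx -2.2989 \cdot 10^{-6}$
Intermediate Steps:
$I{\left(w,B \right)} = \frac{478 + w}{-486 + w}$
$\frac{1}{-434991 + I{\left(W,599 \right)}} = \frac{1}{-434991 + \frac{478 - 232}{-486 - 232}} = \frac{1}{-434991 + \frac{1}{-718} \cdot 246} = \frac{1}{-434991 - \frac{123}{359}} = \frac{1}{- \frac{156161892}{359}} = - \frac{359}{156161892}$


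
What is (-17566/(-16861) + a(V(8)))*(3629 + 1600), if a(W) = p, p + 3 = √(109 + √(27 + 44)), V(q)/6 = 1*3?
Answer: -172645893/16861 + 5229*√(109 + √71) ≈ 46424.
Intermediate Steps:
V(q) = 18 (V(q) = 6*(1*3) = 6*3 = 18)
p = -3 + √(109 + √71) (p = -3 + √(109 + √(27 + 44)) = -3 + √(109 + √71) ≈ 7.8363)
a(W) = -3 + √(109 + √71)
(-17566/(-16861) + a(V(8)))*(3629 + 1600) = (-17566/(-16861) + (-3 + √(109 + √71)))*(3629 + 1600) = (-17566*(-1/16861) + (-3 + √(109 + √71)))*5229 = (17566/16861 + (-3 + √(109 + √71)))*5229 = (-33017/16861 + √(109 + √71))*5229 = -172645893/16861 + 5229*√(109 + √71)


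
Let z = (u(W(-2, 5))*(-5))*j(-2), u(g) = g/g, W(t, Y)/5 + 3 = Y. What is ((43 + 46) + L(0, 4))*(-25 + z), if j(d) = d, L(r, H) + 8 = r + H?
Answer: -1275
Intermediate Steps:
W(t, Y) = -15 + 5*Y
u(g) = 1
L(r, H) = -8 + H + r (L(r, H) = -8 + (r + H) = -8 + (H + r) = -8 + H + r)
z = 10 (z = (1*(-5))*(-2) = -5*(-2) = 10)
((43 + 46) + L(0, 4))*(-25 + z) = ((43 + 46) + (-8 + 4 + 0))*(-25 + 10) = (89 - 4)*(-15) = 85*(-15) = -1275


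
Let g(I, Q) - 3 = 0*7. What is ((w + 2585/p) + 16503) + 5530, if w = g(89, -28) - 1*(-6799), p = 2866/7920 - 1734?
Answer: 197948007245/6865207 ≈ 28834.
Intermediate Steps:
p = -6865207/3960 (p = 2866*(1/7920) - 1734 = 1433/3960 - 1734 = -6865207/3960 ≈ -1733.6)
g(I, Q) = 3 (g(I, Q) = 3 + 0*7 = 3 + 0 = 3)
w = 6802 (w = 3 - 1*(-6799) = 3 + 6799 = 6802)
((w + 2585/p) + 16503) + 5530 = ((6802 + 2585/(-6865207/3960)) + 16503) + 5530 = ((6802 + 2585*(-3960/6865207)) + 16503) + 5530 = ((6802 - 10236600/6865207) + 16503) + 5530 = (46686901414/6865207 + 16503) + 5530 = 159983412535/6865207 + 5530 = 197948007245/6865207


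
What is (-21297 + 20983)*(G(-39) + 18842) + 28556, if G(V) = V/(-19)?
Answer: -111881054/19 ≈ -5.8885e+6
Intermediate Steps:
G(V) = -V/19 (G(V) = V*(-1/19) = -V/19)
(-21297 + 20983)*(G(-39) + 18842) + 28556 = (-21297 + 20983)*(-1/19*(-39) + 18842) + 28556 = -314*(39/19 + 18842) + 28556 = -314*358037/19 + 28556 = -112423618/19 + 28556 = -111881054/19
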